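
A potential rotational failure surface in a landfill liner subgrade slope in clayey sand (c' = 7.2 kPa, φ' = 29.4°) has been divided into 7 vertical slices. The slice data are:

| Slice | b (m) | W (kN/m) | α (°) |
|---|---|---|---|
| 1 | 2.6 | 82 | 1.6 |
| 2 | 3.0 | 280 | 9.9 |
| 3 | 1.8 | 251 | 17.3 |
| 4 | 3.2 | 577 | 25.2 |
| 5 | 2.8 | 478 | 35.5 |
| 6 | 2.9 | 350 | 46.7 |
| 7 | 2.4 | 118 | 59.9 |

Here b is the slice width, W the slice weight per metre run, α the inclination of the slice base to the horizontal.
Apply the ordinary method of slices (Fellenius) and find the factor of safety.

FS = 1.18

Ordinary method of slices: FS = Σ[c'·Δl_i + (W_i cosα_i)·tanφ'] / Σ W_i sinα_i, with Δl_i = b_i / cosα_i.
Slice 1: Δl = 2.6/cos1.6° = 2.601 m; N'_1 = 82·cos1.6° = 82.0; c'Δl = 18.73; W sinα = 2.3
Slice 2: Δl = 3.0/cos9.9° = 3.045 m; N'_2 = 280·cos9.9° = 275.8; c'Δl = 21.93; W sinα = 48.1
Slice 3: Δl = 1.8/cos17.3° = 1.885 m; N'_3 = 251·cos17.3° = 239.6; c'Δl = 13.57; W sinα = 74.6
Slice 4: Δl = 3.2/cos25.2° = 3.537 m; N'_4 = 577·cos25.2° = 522.1; c'Δl = 25.46; W sinα = 245.7
Slice 5: Δl = 2.8/cos35.5° = 3.439 m; N'_5 = 478·cos35.5° = 389.1; c'Δl = 24.76; W sinα = 277.6
Slice 6: Δl = 2.9/cos46.7° = 4.229 m; N'_6 = 350·cos46.7° = 240.0; c'Δl = 30.45; W sinα = 254.7
Slice 7: Δl = 2.4/cos59.9° = 4.786 m; N'_7 = 118·cos59.9° = 59.2; c'Δl = 34.46; W sinα = 102.1
Σc'Δl = 169.4 kN/m; ΣN' = 1807.9 kN/m; ΣW sinα = 1005.1 kN/m
Resisting = 169.4 + 1807.9·tan29.4° = 169.4 + 1018.7 = 1188.0 kN/m
FS = 1188.0 / 1005.1 = 1.182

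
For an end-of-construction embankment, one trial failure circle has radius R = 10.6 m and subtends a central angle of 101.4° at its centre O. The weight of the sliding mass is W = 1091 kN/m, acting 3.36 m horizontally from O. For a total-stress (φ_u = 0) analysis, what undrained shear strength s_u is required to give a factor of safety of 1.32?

FS = s_u·L_a·R / (W·d), so s_u = FS·W·d / (L_a·R).
Arc length L_a = R·θ = 10.6·(101.4°·π/180) = 10.6·1.7698 = 18.76 m
s_u = 1.32·1091·3.36 / (18.76·10.6) = 4838.8 / 198.85 = 24.33 kPa

s_u = 24.3 kPa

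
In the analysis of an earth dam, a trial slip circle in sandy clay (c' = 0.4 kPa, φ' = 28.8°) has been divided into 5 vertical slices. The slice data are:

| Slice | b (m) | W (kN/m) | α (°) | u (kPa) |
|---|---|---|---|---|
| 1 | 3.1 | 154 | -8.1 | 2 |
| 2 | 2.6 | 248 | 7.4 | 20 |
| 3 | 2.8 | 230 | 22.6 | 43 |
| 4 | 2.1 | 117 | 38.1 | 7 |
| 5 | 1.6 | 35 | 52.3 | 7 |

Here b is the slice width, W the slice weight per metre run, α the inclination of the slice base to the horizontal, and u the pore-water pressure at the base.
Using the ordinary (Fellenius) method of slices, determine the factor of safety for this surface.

Ordinary method of slices: FS = Σ[c'·Δl_i + (W_i cosα_i − u_i·Δl_i)·tanφ'] / Σ W_i sinα_i, with Δl_i = b_i / cosα_i.
Slice 1: Δl = 3.1/cos(-8.1°) = 3.131 m; N'_1 = 154·cos(-8.1°) − 2·3.131 = 146.2; c'Δl = 1.25; W sinα = -21.7
Slice 2: Δl = 2.6/cos7.4° = 2.622 m; N'_2 = 248·cos7.4° − 20·2.622 = 193.5; c'Δl = 1.05; W sinα = 31.9
Slice 3: Δl = 2.8/cos22.6° = 3.033 m; N'_3 = 230·cos22.6° − 43·3.033 = 81.9; c'Δl = 1.21; W sinα = 88.4
Slice 4: Δl = 2.1/cos38.1° = 2.669 m; N'_4 = 117·cos38.1° − 7·2.669 = 73.4; c'Δl = 1.07; W sinα = 72.2
Slice 5: Δl = 1.6/cos52.3° = 2.616 m; N'_5 = 35·cos52.3° − 7·2.616 = 3.1; c'Δl = 1.05; W sinα = 27.7
Σc'Δl = 5.6 kN/m; ΣN' = 498.1 kN/m; ΣW sinα = 198.5 kN/m
Resisting = 5.6 + 498.1·tan28.8° = 5.6 + 273.8 = 279.5 kN/m
FS = 279.5 / 198.5 = 1.408

FS = 1.41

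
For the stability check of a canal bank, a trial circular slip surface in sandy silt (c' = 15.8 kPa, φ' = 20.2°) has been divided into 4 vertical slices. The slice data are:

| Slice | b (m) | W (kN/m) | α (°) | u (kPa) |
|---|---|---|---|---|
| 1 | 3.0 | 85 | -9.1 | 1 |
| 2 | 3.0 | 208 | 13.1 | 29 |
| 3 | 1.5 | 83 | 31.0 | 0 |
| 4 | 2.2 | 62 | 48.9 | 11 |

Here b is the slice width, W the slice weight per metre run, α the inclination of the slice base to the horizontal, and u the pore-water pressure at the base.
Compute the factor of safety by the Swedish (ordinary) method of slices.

Ordinary method of slices: FS = Σ[c'·Δl_i + (W_i cosα_i − u_i·Δl_i)·tanφ'] / Σ W_i sinα_i, with Δl_i = b_i / cosα_i.
Slice 1: Δl = 3.0/cos(-9.1°) = 3.038 m; N'_1 = 85·cos(-9.1°) − 1·3.038 = 80.9; c'Δl = 48.00; W sinα = -13.4
Slice 2: Δl = 3.0/cos13.1° = 3.080 m; N'_2 = 208·cos13.1° − 29·3.080 = 113.3; c'Δl = 48.67; W sinα = 47.1
Slice 3: Δl = 1.5/cos31.0° = 1.750 m; N'_3 = 83·cos31.0° − 0·1.750 = 71.1; c'Δl = 27.65; W sinα = 42.7
Slice 4: Δl = 2.2/cos48.9° = 3.347 m; N'_4 = 62·cos48.9° − 11·3.347 = 3.9; c'Δl = 52.88; W sinα = 46.7
Σc'Δl = 177.2 kN/m; ΣN' = 269.2 kN/m; ΣW sinα = 123.2 kN/m
Resisting = 177.2 + 269.2·tan20.2° = 177.2 + 99.1 = 276.3 kN/m
FS = 276.3 / 123.2 = 2.243

FS = 2.24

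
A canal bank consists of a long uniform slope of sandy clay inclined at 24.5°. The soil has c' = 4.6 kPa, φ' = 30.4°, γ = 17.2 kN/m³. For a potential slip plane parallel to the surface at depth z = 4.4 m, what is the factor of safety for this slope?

FS = 1.45

For an infinite slope with a slip plane parallel to the surface (no pore pressure): FS = [c' + γz cos²β tanφ'] / [γz sinβ cosβ].
γz = 17.2·4.4 = 75.68 kN/m²
Numerator = 4.6 + 75.68·cos²24.5°·tan30.4° = 4.6 + 75.68·0.8280·0.5867 = 41.365 kPa
Denominator = 75.68·sin24.5°·cos24.5° = 75.68·0.4147·0.9100 = 28.558 kPa
FS = 41.365 / 28.558 = 1.448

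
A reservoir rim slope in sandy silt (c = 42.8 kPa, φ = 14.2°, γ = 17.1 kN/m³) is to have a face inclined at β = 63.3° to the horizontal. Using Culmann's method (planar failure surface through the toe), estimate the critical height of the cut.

Culmann's analysis gives the critical failure plane at α_cr = (β + φ)/2 = (63.3 + 14.2)/2 = 38.8°, and the critical height
H_c = (4c/γ) · sinβ cosφ / [1 − cos(β − φ)]
    = (4·42.8/17.1) · sin63.3°·cos14.2° / [1 − cos(49.1°)]
    = 10.012 · 0.8934·0.9694 / [1 − 0.6547]
    = 10.012 · 0.8661 / 0.3453
    = 25.11 m

H_c = 25.11 m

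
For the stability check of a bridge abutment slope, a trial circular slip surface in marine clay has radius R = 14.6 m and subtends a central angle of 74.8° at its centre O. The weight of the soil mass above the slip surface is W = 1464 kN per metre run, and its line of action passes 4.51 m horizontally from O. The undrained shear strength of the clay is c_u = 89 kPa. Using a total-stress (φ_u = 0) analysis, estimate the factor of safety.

Taking moments about the centre O, the resisting moment is provided by the undrained shear strength acting along the arc:
Arc length L_a = R·θ = 14.6·(74.8°·π/180) = 14.6·1.3055 = 19.06 m
M_R = c_u·L_a·R = 89·19.06·14.6 = 24767.1 kN·m/m
M_D = W·d = 1464·4.51 = 6602.6 kN·m/m
FS = M_R / M_D = 24767.1 / 6602.6 = 3.751

FS = 3.75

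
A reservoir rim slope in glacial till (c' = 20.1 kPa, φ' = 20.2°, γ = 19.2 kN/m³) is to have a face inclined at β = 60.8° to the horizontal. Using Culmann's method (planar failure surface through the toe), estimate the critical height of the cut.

Culmann's analysis gives the critical failure plane at α_cr = (β + φ')/2 = (60.8 + 20.2)/2 = 40.5°, and the critical height
H_c = (4c'/γ) · sinβ cosφ' / [1 − cos(β − φ')]
    = (4·20.1/19.2) · sin60.8°·cos20.2° / [1 − cos(40.6°)]
    = 4.188 · 0.8729·0.9385 / [1 − 0.7593]
    = 4.188 · 0.8192 / 0.2407
    = 14.25 m

H_c = 14.25 m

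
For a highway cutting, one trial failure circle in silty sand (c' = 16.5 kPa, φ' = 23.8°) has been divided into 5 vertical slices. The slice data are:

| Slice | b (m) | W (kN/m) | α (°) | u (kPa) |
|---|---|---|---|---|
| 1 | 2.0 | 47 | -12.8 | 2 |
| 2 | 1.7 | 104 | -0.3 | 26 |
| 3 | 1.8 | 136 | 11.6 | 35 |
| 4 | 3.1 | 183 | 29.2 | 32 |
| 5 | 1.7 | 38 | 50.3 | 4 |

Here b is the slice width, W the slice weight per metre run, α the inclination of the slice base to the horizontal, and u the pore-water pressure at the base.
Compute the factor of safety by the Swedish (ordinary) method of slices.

FS = 2.20

Ordinary method of slices: FS = Σ[c'·Δl_i + (W_i cosα_i − u_i·Δl_i)·tanφ'] / Σ W_i sinα_i, with Δl_i = b_i / cosα_i.
Slice 1: Δl = 2.0/cos(-12.8°) = 2.051 m; N'_1 = 47·cos(-12.8°) − 2·2.051 = 41.7; c'Δl = 33.84; W sinα = -10.4
Slice 2: Δl = 1.7/cos(-0.3°) = 1.700 m; N'_2 = 104·cos(-0.3°) − 26·1.700 = 59.8; c'Δl = 28.05; W sinα = -0.5
Slice 3: Δl = 1.8/cos11.6° = 1.838 m; N'_3 = 136·cos11.6° − 35·1.838 = 68.9; c'Δl = 30.32; W sinα = 27.3
Slice 4: Δl = 3.1/cos29.2° = 3.551 m; N'_4 = 183·cos29.2° − 32·3.551 = 46.1; c'Δl = 58.60; W sinα = 89.3
Slice 5: Δl = 1.7/cos50.3° = 2.661 m; N'_5 = 38·cos50.3° − 4·2.661 = 13.6; c'Δl = 43.91; W sinα = 29.2
Σc'Δl = 194.7 kN/m; ΣN' = 230.2 kN/m; ΣW sinα = 134.9 kN/m
Resisting = 194.7 + 230.2·tan23.8° = 194.7 + 101.5 = 296.2 kN/m
FS = 296.2 / 134.9 = 2.196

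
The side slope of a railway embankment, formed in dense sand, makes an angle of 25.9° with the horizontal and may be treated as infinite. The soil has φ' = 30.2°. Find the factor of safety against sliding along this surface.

For a dry cohesionless infinite slope the factor of safety is FS = tanφ' / tanβ.
FS = tan30.2° / tan25.9° = 0.5820 / 0.4856 = 1.199

FS = 1.20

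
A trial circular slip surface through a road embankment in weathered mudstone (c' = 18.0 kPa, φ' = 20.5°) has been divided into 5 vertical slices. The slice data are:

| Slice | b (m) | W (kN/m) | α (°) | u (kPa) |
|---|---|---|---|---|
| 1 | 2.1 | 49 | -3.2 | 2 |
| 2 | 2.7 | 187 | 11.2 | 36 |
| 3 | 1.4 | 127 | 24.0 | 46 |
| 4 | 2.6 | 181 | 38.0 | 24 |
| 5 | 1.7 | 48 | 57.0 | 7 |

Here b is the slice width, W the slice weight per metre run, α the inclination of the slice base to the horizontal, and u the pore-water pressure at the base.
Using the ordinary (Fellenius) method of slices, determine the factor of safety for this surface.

Ordinary method of slices: FS = Σ[c'·Δl_i + (W_i cosα_i − u_i·Δl_i)·tanφ'] / Σ W_i sinα_i, with Δl_i = b_i / cosα_i.
Slice 1: Δl = 2.1/cos(-3.2°) = 2.103 m; N'_1 = 49·cos(-3.2°) − 2·2.103 = 44.7; c'Δl = 37.86; W sinα = -2.7
Slice 2: Δl = 2.7/cos11.2° = 2.752 m; N'_2 = 187·cos11.2° − 36·2.752 = 84.4; c'Δl = 49.54; W sinα = 36.3
Slice 3: Δl = 1.4/cos24.0° = 1.532 m; N'_3 = 127·cos24.0° − 46·1.532 = 45.5; c'Δl = 27.58; W sinα = 51.7
Slice 4: Δl = 2.6/cos38.0° = 3.299 m; N'_4 = 181·cos38.0° − 24·3.299 = 63.4; c'Δl = 59.39; W sinα = 111.4
Slice 5: Δl = 1.7/cos57.0° = 3.121 m; N'_5 = 48·cos57.0° − 7·3.121 = 4.3; c'Δl = 56.18; W sinα = 40.3
Σc'Δl = 230.6 kN/m; ΣN' = 242.3 kN/m; ΣW sinα = 236.9 kN/m
Resisting = 230.6 + 242.3·tan20.5° = 230.6 + 90.6 = 321.2 kN/m
FS = 321.2 / 236.9 = 1.356

FS = 1.36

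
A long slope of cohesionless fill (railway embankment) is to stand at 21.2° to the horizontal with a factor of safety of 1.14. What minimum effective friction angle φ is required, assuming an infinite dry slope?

FS = tanφ/tanβ ⇒ tanφ = FS · tanβ = 1.14 · tan21.2° = 0.4422
φ = arctan(0.4422) = 23.85°

φ = 23.9°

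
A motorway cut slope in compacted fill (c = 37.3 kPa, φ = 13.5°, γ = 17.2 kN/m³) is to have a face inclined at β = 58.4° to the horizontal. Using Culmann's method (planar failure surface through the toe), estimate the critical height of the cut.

H_c = 24.63 m

Culmann's analysis gives the critical failure plane at α_cr = (β + φ)/2 = (58.4 + 13.5)/2 = 36.0°, and the critical height
H_c = (4c/γ) · sinβ cosφ / [1 − cos(β − φ)]
    = (4·37.3/17.2) · sin58.4°·cos13.5° / [1 − cos(44.9°)]
    = 8.674 · 0.8517·0.9724 / [1 − 0.7083]
    = 8.674 · 0.8282 / 0.2917
    = 24.63 m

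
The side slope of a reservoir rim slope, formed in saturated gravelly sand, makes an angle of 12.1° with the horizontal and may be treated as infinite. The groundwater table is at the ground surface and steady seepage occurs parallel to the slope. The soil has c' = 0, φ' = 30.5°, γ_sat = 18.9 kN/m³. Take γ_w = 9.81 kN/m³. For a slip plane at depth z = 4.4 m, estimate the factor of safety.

FS = 1.32

With seepage parallel to the slope and the water table at the surface, the effective normal stress on the slip plane uses the buoyant unit weight γ' = γ_sat − γ_w while the driving shear stress uses γ_sat:
FS = [c' + γ' z cos²β tanφ'] / [γ_sat z sinβ cosβ]
(For c' = 0 this reduces to FS = (γ'/γ_sat)·tanφ'/tanβ.)
γ' = 18.9 − 9.81 = 9.09 kN/m³
Numerator = 0.0 + 9.09·4.4·cos²12.1°·tan30.5° = 0.0 + 9.09·4.4·0.9561·0.5890 = 22.524 kPa
Denominator = 18.9·4.4·sin12.1°·cos12.1° = 18.9·4.4·0.2096·0.9778 = 17.045 kPa
FS = 22.524 / 17.045 = 1.321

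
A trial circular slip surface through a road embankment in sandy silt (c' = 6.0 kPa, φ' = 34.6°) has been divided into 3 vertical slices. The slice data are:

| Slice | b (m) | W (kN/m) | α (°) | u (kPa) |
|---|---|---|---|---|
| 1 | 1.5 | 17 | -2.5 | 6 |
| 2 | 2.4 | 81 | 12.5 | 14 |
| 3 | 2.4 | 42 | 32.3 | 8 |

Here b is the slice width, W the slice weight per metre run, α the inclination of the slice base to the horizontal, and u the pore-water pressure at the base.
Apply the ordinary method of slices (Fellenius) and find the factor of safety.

Ordinary method of slices: FS = Σ[c'·Δl_i + (W_i cosα_i − u_i·Δl_i)·tanφ'] / Σ W_i sinα_i, with Δl_i = b_i / cosα_i.
Slice 1: Δl = 1.5/cos(-2.5°) = 1.501 m; N'_1 = 17·cos(-2.5°) − 6·1.501 = 8.0; c'Δl = 9.01; W sinα = -0.7
Slice 2: Δl = 2.4/cos12.5° = 2.458 m; N'_2 = 81·cos12.5° − 14·2.458 = 44.7; c'Δl = 14.75; W sinα = 17.5
Slice 3: Δl = 2.4/cos32.3° = 2.839 m; N'_3 = 42·cos32.3° − 8·2.839 = 12.8; c'Δl = 17.04; W sinα = 22.4
Σc'Δl = 40.8 kN/m; ΣN' = 65.4 kN/m; ΣW sinα = 39.2 kN/m
Resisting = 40.8 + 65.4·tan34.6° = 40.8 + 45.1 = 85.9 kN/m
FS = 85.9 / 39.2 = 2.190

FS = 2.19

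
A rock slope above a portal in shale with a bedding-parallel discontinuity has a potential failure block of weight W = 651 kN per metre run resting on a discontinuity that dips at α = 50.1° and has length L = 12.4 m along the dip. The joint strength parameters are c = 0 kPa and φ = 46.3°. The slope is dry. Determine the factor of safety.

FS = 0.87

Resolving the block weight along and normal to the plane and applying the Mohr–Coulomb strength on the joint:
N' = W cosα = 651·cos50.1° = 417.6 kN/m
Driving force T = W sinα = 651·sin50.1° = 499.4 kN/m
Resisting force R = c·L + N'·tanφ = 0·12.4 + 417.6·tan46.3° = 0.0 + 437.0 = 437.0 kN/m
FS = R / T = 437.0 / 499.4 = 0.875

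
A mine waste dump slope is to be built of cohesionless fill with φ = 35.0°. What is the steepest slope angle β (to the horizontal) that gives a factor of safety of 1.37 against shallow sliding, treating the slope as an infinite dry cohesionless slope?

For an infinite dry cohesionless slope FS = tanφ/tanβ, so tanβ = tanφ / FS.
tanβ = tan35.0° / 1.37 = 0.7002 / 1.37 = 0.5111
β = arctan(0.5111) = 27.07°

β = 27.1°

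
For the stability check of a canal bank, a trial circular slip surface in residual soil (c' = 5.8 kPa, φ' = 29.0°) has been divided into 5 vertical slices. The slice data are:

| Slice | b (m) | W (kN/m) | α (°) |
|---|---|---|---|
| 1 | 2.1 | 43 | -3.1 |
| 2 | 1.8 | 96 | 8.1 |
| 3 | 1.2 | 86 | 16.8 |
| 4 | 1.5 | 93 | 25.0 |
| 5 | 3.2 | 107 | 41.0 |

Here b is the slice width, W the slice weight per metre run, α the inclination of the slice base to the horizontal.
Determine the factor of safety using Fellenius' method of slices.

FS = 1.91

Ordinary method of slices: FS = Σ[c'·Δl_i + (W_i cosα_i)·tanφ'] / Σ W_i sinα_i, with Δl_i = b_i / cosα_i.
Slice 1: Δl = 2.1/cos(-3.1°) = 2.103 m; N'_1 = 43·cos(-3.1°) = 42.9; c'Δl = 12.20; W sinα = -2.3
Slice 2: Δl = 1.8/cos8.1° = 1.818 m; N'_2 = 96·cos8.1° = 95.0; c'Δl = 10.55; W sinα = 13.5
Slice 3: Δl = 1.2/cos16.8° = 1.254 m; N'_3 = 86·cos16.8° = 82.3; c'Δl = 7.27; W sinα = 24.9
Slice 4: Δl = 1.5/cos25.0° = 1.655 m; N'_4 = 93·cos25.0° = 84.3; c'Δl = 9.60; W sinα = 39.3
Slice 5: Δl = 3.2/cos41.0° = 4.240 m; N'_5 = 107·cos41.0° = 80.8; c'Δl = 24.59; W sinα = 70.2
Σc'Δl = 64.2 kN/m; ΣN' = 385.3 kN/m; ΣW sinα = 145.6 kN/m
Resisting = 64.2 + 385.3·tan29.0° = 64.2 + 213.6 = 277.8 kN/m
FS = 277.8 / 145.6 = 1.909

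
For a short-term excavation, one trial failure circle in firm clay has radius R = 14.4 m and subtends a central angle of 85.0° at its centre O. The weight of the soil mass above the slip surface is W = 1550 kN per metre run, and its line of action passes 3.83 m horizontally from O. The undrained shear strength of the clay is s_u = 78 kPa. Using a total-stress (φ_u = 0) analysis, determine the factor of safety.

Taking moments about the centre O, the resisting moment is provided by the undrained shear strength acting along the arc:
Arc length L_a = R·θ = 14.4·(85.0°·π/180) = 14.4·1.4835 = 21.36 m
M_R = s_u·L_a·R = 78·21.36·14.4 = 23994.7 kN·m/m
M_D = W·d = 1550·3.83 = 5936.5 kN·m/m
FS = M_R / M_D = 23994.7 / 5936.5 = 4.042

FS = 4.04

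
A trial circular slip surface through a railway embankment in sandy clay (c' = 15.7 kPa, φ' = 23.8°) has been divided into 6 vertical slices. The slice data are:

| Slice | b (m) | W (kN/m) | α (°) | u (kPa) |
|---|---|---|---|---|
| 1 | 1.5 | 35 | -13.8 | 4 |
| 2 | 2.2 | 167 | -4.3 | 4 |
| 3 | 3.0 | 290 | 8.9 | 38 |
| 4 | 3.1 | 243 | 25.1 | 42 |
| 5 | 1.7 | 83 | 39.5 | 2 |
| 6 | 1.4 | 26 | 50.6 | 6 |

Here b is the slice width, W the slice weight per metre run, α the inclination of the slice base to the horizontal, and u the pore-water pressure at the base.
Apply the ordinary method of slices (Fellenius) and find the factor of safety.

Ordinary method of slices: FS = Σ[c'·Δl_i + (W_i cosα_i − u_i·Δl_i)·tanφ'] / Σ W_i sinα_i, with Δl_i = b_i / cosα_i.
Slice 1: Δl = 1.5/cos(-13.8°) = 1.545 m; N'_1 = 35·cos(-13.8°) − 4·1.545 = 27.8; c'Δl = 24.25; W sinα = -8.3
Slice 2: Δl = 2.2/cos(-4.3°) = 2.206 m; N'_2 = 167·cos(-4.3°) − 4·2.206 = 157.7; c'Δl = 34.64; W sinα = -12.5
Slice 3: Δl = 3.0/cos8.9° = 3.037 m; N'_3 = 290·cos8.9° − 38·3.037 = 171.1; c'Δl = 47.67; W sinα = 44.9
Slice 4: Δl = 3.1/cos25.1° = 3.423 m; N'_4 = 243·cos25.1° − 42·3.423 = 76.3; c'Δl = 53.75; W sinα = 103.1
Slice 5: Δl = 1.7/cos39.5° = 2.203 m; N'_5 = 83·cos39.5° − 2·2.203 = 59.6; c'Δl = 34.59; W sinα = 52.8
Slice 6: Δl = 1.4/cos50.6° = 2.206 m; N'_6 = 26·cos50.6° − 6·2.206 = 3.3; c'Δl = 34.63; W sinα = 20.1
Σc'Δl = 229.5 kN/m; ΣN' = 495.8 kN/m; ΣW sinα = 200.0 kN/m
Resisting = 229.5 + 495.8·tan23.8° = 229.5 + 218.7 = 448.2 kN/m
FS = 448.2 / 200.0 = 2.241

FS = 2.24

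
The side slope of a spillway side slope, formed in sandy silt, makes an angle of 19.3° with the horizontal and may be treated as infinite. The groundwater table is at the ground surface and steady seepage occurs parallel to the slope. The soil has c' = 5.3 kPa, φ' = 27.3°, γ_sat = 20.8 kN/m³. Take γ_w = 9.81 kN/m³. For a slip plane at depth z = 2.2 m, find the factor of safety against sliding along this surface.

FS = 1.15

With seepage parallel to the slope and the water table at the surface, the effective normal stress on the slip plane uses the buoyant unit weight γ' = γ_sat − γ_w while the driving shear stress uses γ_sat:
FS = [c' + γ' z cos²β tanφ'] / [γ_sat z sinβ cosβ]
γ' = 20.8 − 9.81 = 10.99 kN/m³
Numerator = 5.3 + 10.99·2.2·cos²19.3°·tan27.3° = 5.3 + 10.99·2.2·0.8908·0.5161 = 16.416 kPa
Denominator = 20.8·2.2·sin19.3°·cos19.3° = 20.8·2.2·0.3305·0.9438 = 14.274 kPa
FS = 16.416 / 14.274 = 1.150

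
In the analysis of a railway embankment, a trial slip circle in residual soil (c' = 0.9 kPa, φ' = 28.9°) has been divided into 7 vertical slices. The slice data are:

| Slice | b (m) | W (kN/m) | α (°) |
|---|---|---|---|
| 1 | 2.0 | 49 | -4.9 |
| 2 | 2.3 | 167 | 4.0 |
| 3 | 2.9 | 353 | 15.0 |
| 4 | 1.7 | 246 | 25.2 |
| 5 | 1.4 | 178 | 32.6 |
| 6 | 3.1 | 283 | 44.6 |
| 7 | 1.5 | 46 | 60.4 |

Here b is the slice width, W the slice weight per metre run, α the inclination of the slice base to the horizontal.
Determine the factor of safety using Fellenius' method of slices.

Ordinary method of slices: FS = Σ[c'·Δl_i + (W_i cosα_i)·tanφ'] / Σ W_i sinα_i, with Δl_i = b_i / cosα_i.
Slice 1: Δl = 2.0/cos(-4.9°) = 2.007 m; N'_1 = 49·cos(-4.9°) = 48.8; c'Δl = 1.81; W sinα = -4.2
Slice 2: Δl = 2.3/cos4.0° = 2.306 m; N'_2 = 167·cos4.0° = 166.6; c'Δl = 2.08; W sinα = 11.6
Slice 3: Δl = 2.9/cos15.0° = 3.002 m; N'_3 = 353·cos15.0° = 341.0; c'Δl = 2.70; W sinα = 91.4
Slice 4: Δl = 1.7/cos25.2° = 1.879 m; N'_4 = 246·cos25.2° = 222.6; c'Δl = 1.69; W sinα = 104.7
Slice 5: Δl = 1.4/cos32.6° = 1.662 m; N'_5 = 178·cos32.6° = 150.0; c'Δl = 1.50; W sinα = 95.9
Slice 6: Δl = 3.1/cos44.6° = 4.354 m; N'_6 = 283·cos44.6° = 201.5; c'Δl = 3.92; W sinα = 198.7
Slice 7: Δl = 1.5/cos60.4° = 3.037 m; N'_7 = 46·cos60.4° = 22.7; c'Δl = 2.73; W sinα = 40.0
Σc'Δl = 16.4 kN/m; ΣN' = 1153.2 kN/m; ΣW sinα = 538.2 kN/m
Resisting = 16.4 + 1153.2·tan28.9° = 16.4 + 636.6 = 653.0 kN/m
FS = 653.0 / 538.2 = 1.213

FS = 1.21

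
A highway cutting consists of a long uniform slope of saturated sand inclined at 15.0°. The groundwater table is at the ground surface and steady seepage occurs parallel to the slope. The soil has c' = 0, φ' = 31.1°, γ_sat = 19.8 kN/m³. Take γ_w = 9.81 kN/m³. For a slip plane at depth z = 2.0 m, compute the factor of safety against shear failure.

FS = 1.14

With seepage parallel to the slope and the water table at the surface, the effective normal stress on the slip plane uses the buoyant unit weight γ' = γ_sat − γ_w while the driving shear stress uses γ_sat:
FS = [c' + γ' z cos²β tanφ'] / [γ_sat z sinβ cosβ]
(For c' = 0 this reduces to FS = (γ'/γ_sat)·tanφ'/tanβ.)
γ' = 19.8 − 9.81 = 9.99 kN/m³
Numerator = 0.0 + 9.99·2.0·cos²15.0°·tan31.1° = 0.0 + 9.99·2.0·0.9330·0.6032 = 11.245 kPa
Denominator = 19.8·2.0·sin15.0°·cos15.0° = 19.8·2.0·0.2588·0.9659 = 9.900 kPa
FS = 11.245 / 9.900 = 1.136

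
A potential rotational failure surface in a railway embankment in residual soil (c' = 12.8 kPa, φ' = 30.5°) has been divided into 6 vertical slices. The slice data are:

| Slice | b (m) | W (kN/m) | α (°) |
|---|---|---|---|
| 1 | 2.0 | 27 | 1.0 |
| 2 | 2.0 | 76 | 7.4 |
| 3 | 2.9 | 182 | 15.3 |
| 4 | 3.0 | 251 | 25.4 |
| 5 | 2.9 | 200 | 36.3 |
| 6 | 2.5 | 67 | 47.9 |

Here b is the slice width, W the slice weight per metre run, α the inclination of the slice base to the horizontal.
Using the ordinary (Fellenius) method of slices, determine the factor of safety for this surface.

Ordinary method of slices: FS = Σ[c'·Δl_i + (W_i cosα_i)·tanφ'] / Σ W_i sinα_i, with Δl_i = b_i / cosα_i.
Slice 1: Δl = 2.0/cos1.0° = 2.000 m; N'_1 = 27·cos1.0° = 27.0; c'Δl = 25.60; W sinα = 0.5
Slice 2: Δl = 2.0/cos7.4° = 2.017 m; N'_2 = 76·cos7.4° = 75.4; c'Δl = 25.82; W sinα = 9.8
Slice 3: Δl = 2.9/cos15.3° = 3.007 m; N'_3 = 182·cos15.3° = 175.5; c'Δl = 38.48; W sinα = 48.0
Slice 4: Δl = 3.0/cos25.4° = 3.321 m; N'_4 = 251·cos25.4° = 226.7; c'Δl = 42.51; W sinα = 107.7
Slice 5: Δl = 2.9/cos36.3° = 3.598 m; N'_5 = 200·cos36.3° = 161.2; c'Δl = 46.06; W sinα = 118.4
Slice 6: Δl = 2.5/cos47.9° = 3.729 m; N'_6 = 67·cos47.9° = 44.9; c'Δl = 47.73; W sinα = 49.7
Σc'Δl = 226.2 kN/m; ΣN' = 710.8 kN/m; ΣW sinα = 334.1 kN/m
Resisting = 226.2 + 710.8·tan30.5° = 226.2 + 418.7 = 644.9 kN/m
FS = 644.9 / 334.1 = 1.930

FS = 1.93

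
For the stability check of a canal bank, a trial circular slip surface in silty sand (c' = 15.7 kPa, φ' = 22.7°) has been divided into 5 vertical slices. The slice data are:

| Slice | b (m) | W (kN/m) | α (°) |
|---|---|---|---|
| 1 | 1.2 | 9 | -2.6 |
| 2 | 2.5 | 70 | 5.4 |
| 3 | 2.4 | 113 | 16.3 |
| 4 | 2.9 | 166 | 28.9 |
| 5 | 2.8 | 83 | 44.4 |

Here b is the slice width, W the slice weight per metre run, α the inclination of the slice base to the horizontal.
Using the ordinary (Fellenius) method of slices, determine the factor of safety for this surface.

FS = 2.13

Ordinary method of slices: FS = Σ[c'·Δl_i + (W_i cosα_i)·tanφ'] / Σ W_i sinα_i, with Δl_i = b_i / cosα_i.
Slice 1: Δl = 1.2/cos(-2.6°) = 1.201 m; N'_1 = 9·cos(-2.6°) = 9.0; c'Δl = 18.86; W sinα = -0.4
Slice 2: Δl = 2.5/cos5.4° = 2.511 m; N'_2 = 70·cos5.4° = 69.7; c'Δl = 39.42; W sinα = 6.6
Slice 3: Δl = 2.4/cos16.3° = 2.501 m; N'_3 = 113·cos16.3° = 108.5; c'Δl = 39.26; W sinα = 31.7
Slice 4: Δl = 2.9/cos28.9° = 3.313 m; N'_4 = 166·cos28.9° = 145.3; c'Δl = 52.01; W sinα = 80.2
Slice 5: Δl = 2.8/cos44.4° = 3.919 m; N'_5 = 83·cos44.4° = 59.3; c'Δl = 61.53; W sinα = 58.1
Σc'Δl = 211.1 kN/m; ΣN' = 391.8 kN/m; ΣW sinα = 176.2 kN/m
Resisting = 211.1 + 391.8·tan22.7° = 211.1 + 163.9 = 375.0 kN/m
FS = 375.0 / 176.2 = 2.128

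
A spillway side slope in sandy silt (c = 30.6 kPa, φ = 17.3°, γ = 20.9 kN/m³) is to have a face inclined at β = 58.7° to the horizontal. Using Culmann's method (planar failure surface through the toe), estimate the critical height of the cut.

Culmann's analysis gives the critical failure plane at α_cr = (β + φ)/2 = (58.7 + 17.3)/2 = 38.0°, and the critical height
H_c = (4c/γ) · sinβ cosφ / [1 − cos(β − φ)]
    = (4·30.6/20.9) · sin58.7°·cos17.3° / [1 − cos(41.4°)]
    = 5.856 · 0.8545·0.9548 / [1 − 0.7501]
    = 5.856 · 0.8158 / 0.2499
    = 19.12 m

H_c = 19.12 m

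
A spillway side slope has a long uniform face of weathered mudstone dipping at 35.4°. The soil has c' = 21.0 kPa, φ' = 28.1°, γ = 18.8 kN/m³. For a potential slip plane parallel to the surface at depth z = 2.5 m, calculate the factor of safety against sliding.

FS = 1.70

For an infinite slope with a slip plane parallel to the surface (no pore pressure): FS = [c' + γz cos²β tanφ'] / [γz sinβ cosβ].
γz = 18.8·2.5 = 47.00 kN/m²
Numerator = 21.0 + 47.00·cos²35.4°·tan28.1° = 21.0 + 47.00·0.6644·0.5340 = 37.674 kPa
Denominator = 47.00·sin35.4°·cos35.4° = 47.00·0.5793·0.8151 = 22.193 kPa
FS = 37.674 / 22.193 = 1.698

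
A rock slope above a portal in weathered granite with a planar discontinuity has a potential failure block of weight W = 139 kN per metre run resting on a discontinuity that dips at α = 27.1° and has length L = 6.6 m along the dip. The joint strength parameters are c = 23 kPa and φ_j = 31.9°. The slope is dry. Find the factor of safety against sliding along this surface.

Resolving the block weight along and normal to the plane and applying the Mohr–Coulomb strength on the joint:
N' = W cosα = 139·cos27.1° = 123.7 kN/m
Driving force T = W sinα = 139·sin27.1° = 63.3 kN/m
Resisting force R = c·L + N'·tanφ_j = 23·6.6 + 123.7·tan31.9° = 151.8 + 77.0 = 228.8 kN/m
FS = R / T = 228.8 / 63.3 = 3.614

FS = 3.61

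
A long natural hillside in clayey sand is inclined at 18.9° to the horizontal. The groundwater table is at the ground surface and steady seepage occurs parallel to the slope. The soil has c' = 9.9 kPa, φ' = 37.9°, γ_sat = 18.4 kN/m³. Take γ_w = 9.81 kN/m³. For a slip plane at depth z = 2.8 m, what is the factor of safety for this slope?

FS = 1.69

With seepage parallel to the slope and the water table at the surface, the effective normal stress on the slip plane uses the buoyant unit weight γ' = γ_sat − γ_w while the driving shear stress uses γ_sat:
FS = [c' + γ' z cos²β tanφ'] / [γ_sat z sinβ cosβ]
γ' = 18.4 − 9.81 = 8.59 kN/m³
Numerator = 9.9 + 8.59·2.8·cos²18.9°·tan37.9° = 9.9 + 8.59·2.8·0.8951·0.7785 = 26.659 kPa
Denominator = 18.4·2.8·sin18.9°·cos18.9° = 18.4·2.8·0.3239·0.9461 = 15.788 kPa
FS = 26.659 / 15.788 = 1.689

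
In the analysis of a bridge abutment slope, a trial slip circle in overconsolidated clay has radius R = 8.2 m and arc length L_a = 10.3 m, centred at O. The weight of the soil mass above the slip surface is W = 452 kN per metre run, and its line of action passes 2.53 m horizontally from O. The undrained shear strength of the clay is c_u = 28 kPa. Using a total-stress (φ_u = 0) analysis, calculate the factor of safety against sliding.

FS = 2.07

Taking moments about the centre O, the resisting moment is provided by the undrained shear strength acting along the arc:
M_R = c_u·L_a·R = 28·10.30·8.2 = 2364.9 kN·m/m
M_D = W·d = 452·2.53 = 1143.6 kN·m/m
FS = M_R / M_D = 2364.9 / 1143.6 = 2.068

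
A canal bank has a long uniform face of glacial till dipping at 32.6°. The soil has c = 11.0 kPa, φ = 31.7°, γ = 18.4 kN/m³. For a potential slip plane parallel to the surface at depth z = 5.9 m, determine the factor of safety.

FS = 1.19

For an infinite slope with a slip plane parallel to the surface (no pore pressure): FS = [c + γz cos²β tanφ] / [γz sinβ cosβ].
γz = 18.4·5.9 = 108.56 kN/m²
Numerator = 11.0 + 108.56·cos²32.6°·tan31.7° = 11.0 + 108.56·0.7097·0.6176 = 58.586 kPa
Denominator = 108.56·sin32.6°·cos32.6° = 108.56·0.5388·0.8425 = 49.274 kPa
FS = 58.586 / 49.274 = 1.189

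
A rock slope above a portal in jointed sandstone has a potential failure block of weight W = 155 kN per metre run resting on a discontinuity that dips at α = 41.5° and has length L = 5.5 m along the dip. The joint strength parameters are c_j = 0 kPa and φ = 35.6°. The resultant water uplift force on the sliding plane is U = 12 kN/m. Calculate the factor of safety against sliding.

FS = 0.73

Resolving the block weight along and normal to the plane and applying the Mohr–Coulomb strength on the joint:
N' = W cosα − U = 155·cos41.5° − 12 = 104.1 kN/m
Driving force T = W sinα = 155·sin41.5° = 102.7 kN/m
Resisting force R = c_j·L + N'·tanφ = 0·5.5 + 104.1·tan35.6° = 0.0 + 74.5 = 74.5 kN/m
FS = R / T = 74.5 / 102.7 = 0.726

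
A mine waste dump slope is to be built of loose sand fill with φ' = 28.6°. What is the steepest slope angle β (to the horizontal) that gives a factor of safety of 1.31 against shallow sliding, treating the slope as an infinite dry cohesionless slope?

β = 22.6°

For an infinite dry cohesionless slope FS = tanφ'/tanβ, so tanβ = tanφ' / FS.
tanβ = tan28.6° / 1.31 = 0.5452 / 1.31 = 0.4162
β = arctan(0.4162) = 22.60°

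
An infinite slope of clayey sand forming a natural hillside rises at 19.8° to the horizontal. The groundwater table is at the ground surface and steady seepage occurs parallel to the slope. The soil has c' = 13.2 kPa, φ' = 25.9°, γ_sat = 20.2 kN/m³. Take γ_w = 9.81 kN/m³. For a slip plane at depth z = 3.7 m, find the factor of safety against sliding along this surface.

With seepage parallel to the slope and the water table at the surface, the effective normal stress on the slip plane uses the buoyant unit weight γ' = γ_sat − γ_w while the driving shear stress uses γ_sat:
FS = [c' + γ' z cos²β tanφ'] / [γ_sat z sinβ cosβ]
γ' = 20.2 − 9.81 = 10.39 kN/m³
Numerator = 13.2 + 10.39·3.7·cos²19.8°·tan25.9° = 13.2 + 10.39·3.7·0.8853·0.4856 = 29.725 kPa
Denominator = 20.2·3.7·sin19.8°·cos19.8° = 20.2·3.7·0.3387·0.9409 = 23.821 kPa
FS = 29.725 / 23.821 = 1.248

FS = 1.25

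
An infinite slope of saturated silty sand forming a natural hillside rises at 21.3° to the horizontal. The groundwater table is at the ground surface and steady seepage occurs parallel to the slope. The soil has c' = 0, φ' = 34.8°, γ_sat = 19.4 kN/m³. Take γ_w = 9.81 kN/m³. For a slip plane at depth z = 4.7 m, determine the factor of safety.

FS = 0.88

With seepage parallel to the slope and the water table at the surface, the effective normal stress on the slip plane uses the buoyant unit weight γ' = γ_sat − γ_w while the driving shear stress uses γ_sat:
FS = [c' + γ' z cos²β tanφ'] / [γ_sat z sinβ cosβ]
(For c' = 0 this reduces to FS = (γ'/γ_sat)·tanφ'/tanβ.)
γ' = 19.4 − 9.81 = 9.59 kN/m³
Numerator = 0.0 + 9.59·4.7·cos²21.3°·tan34.8° = 0.0 + 9.59·4.7·0.8680·0.6950 = 27.193 kPa
Denominator = 19.4·4.7·sin21.3°·cos21.3° = 19.4·4.7·0.3633·0.9317 = 30.859 kPa
FS = 27.193 / 30.859 = 0.881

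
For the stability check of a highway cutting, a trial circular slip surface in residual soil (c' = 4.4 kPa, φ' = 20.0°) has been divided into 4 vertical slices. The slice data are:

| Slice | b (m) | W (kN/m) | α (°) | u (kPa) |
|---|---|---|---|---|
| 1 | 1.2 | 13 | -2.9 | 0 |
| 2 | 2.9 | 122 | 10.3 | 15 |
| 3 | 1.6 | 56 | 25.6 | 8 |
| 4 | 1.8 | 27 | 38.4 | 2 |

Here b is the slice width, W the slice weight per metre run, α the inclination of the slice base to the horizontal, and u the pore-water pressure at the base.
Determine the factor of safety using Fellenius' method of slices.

Ordinary method of slices: FS = Σ[c'·Δl_i + (W_i cosα_i − u_i·Δl_i)·tanφ'] / Σ W_i sinα_i, with Δl_i = b_i / cosα_i.
Slice 1: Δl = 1.2/cos(-2.9°) = 1.202 m; N'_1 = 13·cos(-2.9°) − 0·1.202 = 13.0; c'Δl = 5.29; W sinα = -0.7
Slice 2: Δl = 2.9/cos10.3° = 2.947 m; N'_2 = 122·cos10.3° − 15·2.947 = 75.8; c'Δl = 12.97; W sinα = 21.8
Slice 3: Δl = 1.6/cos25.6° = 1.774 m; N'_3 = 56·cos25.6° − 8·1.774 = 36.3; c'Δl = 7.81; W sinα = 24.2
Slice 4: Δl = 1.8/cos38.4° = 2.297 m; N'_4 = 27·cos38.4° − 2·2.297 = 16.6; c'Δl = 10.11; W sinα = 16.8
Σc'Δl = 36.2 kN/m; ΣN' = 141.7 kN/m; ΣW sinα = 62.1 kN/m
Resisting = 36.2 + 141.7·tan20.0° = 36.2 + 51.6 = 87.7 kN/m
FS = 87.7 / 62.1 = 1.412

FS = 1.41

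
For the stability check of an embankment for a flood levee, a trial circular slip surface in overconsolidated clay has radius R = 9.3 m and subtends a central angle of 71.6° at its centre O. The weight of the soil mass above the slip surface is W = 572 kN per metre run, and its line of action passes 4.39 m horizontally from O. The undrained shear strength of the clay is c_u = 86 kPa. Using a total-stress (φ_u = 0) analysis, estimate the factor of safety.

FS = 3.70

Taking moments about the centre O, the resisting moment is provided by the undrained shear strength acting along the arc:
Arc length L_a = R·θ = 9.3·(71.6°·π/180) = 9.3·1.2497 = 11.62 m
M_R = c_u·L_a·R = 86·11.62·9.3 = 9295.1 kN·m/m
M_D = W·d = 572·4.39 = 2511.1 kN·m/m
FS = M_R / M_D = 9295.1 / 2511.1 = 3.702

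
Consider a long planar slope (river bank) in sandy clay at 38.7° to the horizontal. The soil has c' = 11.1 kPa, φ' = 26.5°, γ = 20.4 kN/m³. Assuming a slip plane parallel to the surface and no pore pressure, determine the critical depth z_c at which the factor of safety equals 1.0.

z_c = 2.95 m

Setting FS = 1.00 in FS = [c' + γz cos²β tanφ'] / [γz sinβ cosβ] and solving for z:
z = c' / [γ cosβ (FS·sinβ − cosβ·tanφ')]
  = 11.1 / [20.4·cos38.7°·(1.00·sin38.7° − cos38.7°·tan26.5°)]
  = 11.1 / [20.4·0.7804·(1.00·0.6252 − 0.7804·0.4986)]
  = 11.1 / 3.7594 = 2.953 m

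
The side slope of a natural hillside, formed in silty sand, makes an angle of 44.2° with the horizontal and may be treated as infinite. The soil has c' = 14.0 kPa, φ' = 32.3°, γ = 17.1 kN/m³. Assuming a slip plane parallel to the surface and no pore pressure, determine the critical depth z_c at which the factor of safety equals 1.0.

Setting FS = 1.00 in FS = [c' + γz cos²β tanφ'] / [γz sinβ cosβ] and solving for z:
z = c' / [γ cosβ (FS·sinβ − cosβ·tanφ')]
  = 14.0 / [17.1·cos44.2°·(1.00·sin44.2° − cos44.2°·tan32.3°)]
  = 14.0 / [17.1·0.7169·(1.00·0.6972 − 0.7169·0.6322)]
  = 14.0 / 2.9907 = 4.681 m

z_c = 4.68 m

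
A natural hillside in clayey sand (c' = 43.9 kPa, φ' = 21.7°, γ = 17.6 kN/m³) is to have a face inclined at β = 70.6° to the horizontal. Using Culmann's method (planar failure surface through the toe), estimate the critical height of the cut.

Culmann's analysis gives the critical failure plane at α_cr = (β + φ')/2 = (70.6 + 21.7)/2 = 46.1°, and the critical height
H_c = (4c'/γ) · sinβ cosφ' / [1 − cos(β − φ')]
    = (4·43.9/17.6) · sin70.6°·cos21.7° / [1 − cos(48.9°)]
    = 9.977 · 0.9432·0.9291 / [1 − 0.6574]
    = 9.977 · 0.8764 / 0.3426
    = 25.52 m

H_c = 25.52 m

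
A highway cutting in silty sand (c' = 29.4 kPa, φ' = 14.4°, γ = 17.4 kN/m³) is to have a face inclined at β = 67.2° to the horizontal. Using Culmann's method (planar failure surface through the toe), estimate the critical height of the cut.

Culmann's analysis gives the critical failure plane at α_cr = (β + φ')/2 = (67.2 + 14.4)/2 = 40.8°, and the critical height
H_c = (4c'/γ) · sinβ cosφ' / [1 − cos(β − φ')]
    = (4·29.4/17.4) · sin67.2°·cos14.4° / [1 − cos(52.8°)]
    = 6.759 · 0.9219·0.9686 / [1 − 0.6046]
    = 6.759 · 0.8929 / 0.3954
    = 15.26 m

H_c = 15.26 m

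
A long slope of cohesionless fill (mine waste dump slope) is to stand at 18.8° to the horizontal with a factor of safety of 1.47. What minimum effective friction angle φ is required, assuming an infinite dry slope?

FS = tanφ/tanβ ⇒ tanφ = FS · tanβ = 1.47 · tan18.8° = 0.5004
φ = arctan(0.5004) = 26.58°

φ = 26.6°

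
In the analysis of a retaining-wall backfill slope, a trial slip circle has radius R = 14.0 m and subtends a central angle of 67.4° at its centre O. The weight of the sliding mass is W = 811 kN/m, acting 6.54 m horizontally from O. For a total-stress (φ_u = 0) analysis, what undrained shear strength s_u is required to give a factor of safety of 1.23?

s_u = 28.3 kPa

FS = s_u·L_a·R / (W·d), so s_u = FS·W·d / (L_a·R).
Arc length L_a = R·θ = 14.0·(67.4°·π/180) = 14.0·1.1764 = 16.47 m
s_u = 1.23·811·6.54 / (16.47·14.0) = 6523.8 / 230.56 = 28.30 kPa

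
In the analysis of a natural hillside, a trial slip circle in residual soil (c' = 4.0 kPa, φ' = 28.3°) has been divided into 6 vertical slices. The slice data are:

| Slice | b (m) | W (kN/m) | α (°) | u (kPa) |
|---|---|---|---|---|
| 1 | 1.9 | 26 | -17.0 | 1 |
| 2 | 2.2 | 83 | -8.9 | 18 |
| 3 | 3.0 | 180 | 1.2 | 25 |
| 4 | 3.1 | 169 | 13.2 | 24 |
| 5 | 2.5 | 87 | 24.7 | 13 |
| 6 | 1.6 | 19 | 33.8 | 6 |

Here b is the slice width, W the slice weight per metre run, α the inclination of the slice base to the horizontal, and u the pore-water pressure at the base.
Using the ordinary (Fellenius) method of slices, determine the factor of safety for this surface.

FS = 3.26

Ordinary method of slices: FS = Σ[c'·Δl_i + (W_i cosα_i − u_i·Δl_i)·tanφ'] / Σ W_i sinα_i, with Δl_i = b_i / cosα_i.
Slice 1: Δl = 1.9/cos(-17.0°) = 1.987 m; N'_1 = 26·cos(-17.0°) − 1·1.987 = 22.9; c'Δl = 7.95; W sinα = -7.6
Slice 2: Δl = 2.2/cos(-8.9°) = 2.227 m; N'_2 = 83·cos(-8.9°) − 18·2.227 = 41.9; c'Δl = 8.91; W sinα = -12.8
Slice 3: Δl = 3.0/cos1.2° = 3.001 m; N'_3 = 180·cos1.2° − 25·3.001 = 104.9; c'Δl = 12.00; W sinα = 3.8
Slice 4: Δl = 3.1/cos13.2° = 3.184 m; N'_4 = 169·cos13.2° − 24·3.184 = 88.1; c'Δl = 12.74; W sinα = 38.6
Slice 5: Δl = 2.5/cos24.7° = 2.752 m; N'_5 = 87·cos24.7° − 13·2.752 = 43.3; c'Δl = 11.01; W sinα = 36.4
Slice 6: Δl = 1.6/cos33.8° = 1.925 m; N'_6 = 19·cos33.8° − 6·1.925 = 4.2; c'Δl = 7.70; W sinα = 10.6
Σc'Δl = 60.3 kN/m; ΣN' = 305.4 kN/m; ΣW sinα = 68.8 kN/m
Resisting = 60.3 + 305.4·tan28.3° = 60.3 + 164.4 = 224.7 kN/m
FS = 224.7 / 68.8 = 3.264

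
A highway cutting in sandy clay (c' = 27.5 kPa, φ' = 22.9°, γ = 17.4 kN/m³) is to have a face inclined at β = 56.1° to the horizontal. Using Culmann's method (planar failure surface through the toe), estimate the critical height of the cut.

H_c = 29.61 m

Culmann's analysis gives the critical failure plane at α_cr = (β + φ')/2 = (56.1 + 22.9)/2 = 39.5°, and the critical height
H_c = (4c'/γ) · sinβ cosφ' / [1 − cos(β − φ')]
    = (4·27.5/17.4) · sin56.1°·cos22.9° / [1 − cos(33.2°)]
    = 6.322 · 0.8300·0.9212 / [1 − 0.8368]
    = 6.322 · 0.7646 / 0.1632
    = 29.61 m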